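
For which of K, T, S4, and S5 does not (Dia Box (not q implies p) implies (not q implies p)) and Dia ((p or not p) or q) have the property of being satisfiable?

K, T, S4

S4-tableau for the formula:
1. not (Dia Box (not q implies p) implies (not q implies p)) and Dia ((p or not p) or q), w0
2. not (Dia Box (not q implies p) implies (not q implies p)), w0
3. Dia ((p or not p) or q), w0
4. Dia Box (not q implies p), w0
5. not (not q implies p), w0
6. not q, w0
7. not p, w0
8. (p or not p) or q, w1
9. q, w1
10. Box (not q implies p), w2
11. not q implies p, w2
12. p, w2
Accessibility: w0Rw0, w0Rw1, w0Rw2, w1Rw1, w2Rw2
Complete open branch: satisfiable in S4, hence also in K, T (this S4-model is also a K-model and a T-model).
S5-tableau for the formula:
1. not (Dia Box (not q implies p) implies (not q implies p)) and Dia ((p or not p) or q), w0
2. not (Dia Box (not q implies p) implies (not q implies p)), w0
3. Dia ((p or not p) or q), w0
4. Dia Box (not q implies p), w0
5. not (not q implies p), w0
6. not q, w0
7. not p, w0
8. (p or not p) or q, w1
9. p or not p, w1
10. not p, w1
11. Box (not q implies p), w2
12. not q implies p, w0
13. not q implies p, w1
14. not q implies p, w2
15. p, w0
Accessibility: w0Rw0, w0Rw1, w0Rw2, w1Rw0, w1Rw1, w1Rw2, w2Rw0, w2Rw1, w2Rw2
Branch closes: p and not p both at w0.
Every branch closes (one shown): unsatisfiable in S5.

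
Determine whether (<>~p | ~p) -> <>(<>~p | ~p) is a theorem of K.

Tableau for the negation ~((<>~p | ~p) -> <>(<>~p | ~p)):
1. ~((<>~p | ~p) -> <>(<>~p | ~p)), u
2. <>~p | ~p, u
3. ~<>(<>~p | ~p), u
4. ~p, u
The negation has an open branch (countermodel exists).

No, not valid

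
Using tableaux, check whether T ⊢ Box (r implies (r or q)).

Tableau for the negation not Box (r implies (r or q)):
1. not Box (r implies (r or q)), u
2. not (r implies (r or q)), v   [neg-Box-rule on 1: fresh world v, uRv]
3. r, v   [neg-implies-rule on 2]
4. not (r or q), v   [neg-implies-rule on 2]
5. not r, v   [neg-or-rule on 4]
6. not q, v   [neg-or-rule on 4]
Accessibility: uRu, uRv, vRv
Branch closes: r and not r both at v.
All branches of the negation close; one closing branch shown above.

Valid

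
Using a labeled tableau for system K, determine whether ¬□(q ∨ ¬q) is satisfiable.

No, unsatisfiable

1. ¬□(q ∨ ¬q), u
2. ¬(q ∨ ¬q), v   [¬□-rule on 1: fresh world v, uRv]
3. ¬q, v   [¬∨-rule on 2]
4. q, v   [¬∨-rule on 2]
Accessibility: uRv
Branch closes: q and ¬q both at v.
(One branch shown.) All branches close.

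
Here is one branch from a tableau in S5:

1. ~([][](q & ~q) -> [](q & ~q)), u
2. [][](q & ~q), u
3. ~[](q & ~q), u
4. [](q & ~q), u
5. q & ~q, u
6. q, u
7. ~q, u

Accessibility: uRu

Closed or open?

Yes, closed

Both q and ~q appear at u.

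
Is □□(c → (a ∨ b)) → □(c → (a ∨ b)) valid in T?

Tableau for the negation ¬(□□(c → (a ∨ b)) → □(c → (a ∨ b))):
1. ¬(□□(c → (a ∨ b)) → □(c → (a ∨ b))), 0
2. □□(c → (a ∨ b)), 0
3. ¬□(c → (a ∨ b)), 0
4. □(c → (a ∨ b)), 0
5. c → (a ∨ b), 0
6. a ∨ b, 0
7. b, 0
8. ¬(c → (a ∨ b)), 1
9. c, 1
10. ¬(a ∨ b), 1
11. ¬a, 1
12. ¬b, 1
13. □(c → (a ∨ b)), 1
14. c → (a ∨ b), 1
15. a ∨ b, 1
16. b, 1
Accessibility: 0R0, 0R1, 1R1
Branch closes: b and ¬b both at 1.
Every branch of the negation's tableau closes; the branch above is one of them.

Valid in T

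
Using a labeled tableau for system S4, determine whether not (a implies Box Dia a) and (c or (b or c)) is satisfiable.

Satisfiable (open branch found)

1. not (a implies Box Dia a) and (c or (b or c)), 0
2. not (a implies Box Dia a), 0   [and-rule on 1]
3. c or (b or c), 0   [and-rule on 1]
4. a, 0   [neg-implies-rule on 2]
5. not Box Dia a, 0   [neg-implies-rule on 2]
6. b or c, 0   [or-rule on 3 (branches; this branch)]
7. c, 0   [or-rule on 6 (branches; this branch)]
8. not Dia a, 1   [neg-Box-rule on 5: fresh world 1, 0R1]
9. not a, 1   [neg-Dia-rule on 8 via 1R1]
Accessibility: 0R0, 0R1, 1R1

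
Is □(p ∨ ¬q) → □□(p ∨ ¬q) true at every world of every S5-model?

Valid in S5

Tableau for the negation ¬(□(p ∨ ¬q) → □□(p ∨ ¬q)):
1. ¬(□(p ∨ ¬q) → □□(p ∨ ¬q)), u
2. □(p ∨ ¬q), u   [¬→-rule on 1]
3. ¬□□(p ∨ ¬q), u   [¬→-rule on 1]
4. p ∨ ¬q, u   [□-rule on 2 via uRu]
5. ¬q, u   [∨-rule on 4 (branches; this branch)]
6. ¬□(p ∨ ¬q), v   [¬□-rule on 3: fresh world v, uRv]
7. p ∨ ¬q, v   [□-rule on 2 via uRv]
8. ¬q, v   [∨-rule on 7 (branches; this branch)]
9. ¬(p ∨ ¬q), w   [¬□-rule on 6: fresh world w, vRw]
10. ¬p, w   [¬∨-rule on 9]
11. q, w   [¬∨-rule on 9]
12. p ∨ ¬q, w   [□-rule on 2 via uRw]
13. ¬q, w   [∨-rule on 12 (branches; this branch)]
Accessibility: uRu, uRv, uRw, vRu, vRv, vRw, wRu, wRv, wRw
Branch closes: q and ¬q both at w.
All branches of the negation close; one closing branch shown above.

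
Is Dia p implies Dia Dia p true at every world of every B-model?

Tableau for the negation not (Dia p implies Dia Dia p):
1. not (Dia p implies Dia Dia p), w0
2. Dia p, w0   [neg-implies-rule on 1]
3. not Dia Dia p, w0   [neg-implies-rule on 1]
4. not Dia p, w0   [neg-Dia-rule on 3 via w0Rw0]
5. not p, w0   [neg-Dia-rule on 4 via w0Rw0]
6. p, w1   [Dia-rule on 2: fresh world w1, w0Rw1]
7. not Dia p, w1   [neg-Dia-rule on 3 via w0Rw1]
8. not p, w1   [neg-Dia-rule on 4 via w0Rw1]
Accessibility: w0Rw0, w0Rw1, w1Rw0, w1Rw1
Branch closes: p and not p both at w1.
Every branch of the negation's tableau closes; the branch above is one of them.

Valid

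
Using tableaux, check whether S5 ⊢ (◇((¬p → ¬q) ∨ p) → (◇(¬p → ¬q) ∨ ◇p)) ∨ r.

Tableau for the negation ¬((◇((¬p → ¬q) ∨ p) → (◇(¬p → ¬q) ∨ ◇p)) ∨ r):
1. ¬((◇((¬p → ¬q) ∨ p) → (◇(¬p → ¬q) ∨ ◇p)) ∨ r), w0
2. ¬(◇((¬p → ¬q) ∨ p) → (◇(¬p → ¬q) ∨ ◇p)), w0
3. ¬r, w0
4. ◇((¬p → ¬q) ∨ p), w0
5. ¬(◇(¬p → ¬q) ∨ ◇p), w0
6. ¬◇(¬p → ¬q), w0
7. ¬◇p, w0
8. ¬(¬p → ¬q), w0
9. ¬p, w0
10. q, w0
11. (¬p → ¬q) ∨ p, w1
12. ¬(¬p → ¬q), w1
13. ¬p, w1
14. q, w1
15. ¬p → ¬q, w1
16. ¬q, w1
Accessibility: w0Rw0, w0Rw1, w1Rw0, w1Rw1
Branch closes: q and ¬q both at w1.
Every branch of the negation's tableau closes; the branch above is one of them.

Yes, valid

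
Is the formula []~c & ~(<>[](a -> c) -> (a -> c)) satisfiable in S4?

Yes, satisfiable

1. []~c & ~(<>[](a -> c) -> (a -> c)), 0
2. []~c, 0
3. ~(<>[](a -> c) -> (a -> c)), 0
4. <>[](a -> c), 0
5. ~(a -> c), 0
6. a, 0
7. ~c, 0
8. [](a -> c), 1
9. ~c, 1
10. a -> c, 1
11. ~a, 1
Accessibility: 0R0, 0R1, 1R1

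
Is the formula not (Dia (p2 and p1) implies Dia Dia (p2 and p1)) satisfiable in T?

No, unsatisfiable

1. not (Dia (p2 and p1) implies Dia Dia (p2 and p1)), u
2. Dia (p2 and p1), u
3. not Dia Dia (p2 and p1), u
4. not Dia (p2 and p1), u
5. not (p2 and p1), u
6. not p1, u
7. p2 and p1, v
8. p2, v
9. p1, v
10. not Dia (p2 and p1), v
11. not (p2 and p1), v
12. not p1, v
Accessibility: uRu, uRv, vRv
Branch closes: p1 and not p1 both at v.
(One branch shown.) All branches close.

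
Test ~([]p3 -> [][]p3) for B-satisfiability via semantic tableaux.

1. ~([]p3 -> [][]p3), 0
2. []p3, 0
3. ~[][]p3, 0
4. p3, 0
5. ~[]p3, 1
6. p3, 1
7. ~p3, 2
Accessibility: 0R0, 0R1, 1R0, 1R1, 1R2, 2R1, 2R2

Satisfiable (open branch found)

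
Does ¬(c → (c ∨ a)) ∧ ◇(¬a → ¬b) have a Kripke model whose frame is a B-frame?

Unsatisfiable

1. ¬(c → (c ∨ a)) ∧ ◇(¬a → ¬b), u
2. ¬(c → (c ∨ a)), u
3. ◇(¬a → ¬b), u
4. c, u
5. ¬(c ∨ a), u
6. ¬c, u
7. ¬a, u
Accessibility: uRu
Branch closes: c and ¬c both at u.
All branches of the tableau close; one closing branch shown above.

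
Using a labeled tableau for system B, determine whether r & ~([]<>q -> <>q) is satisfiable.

1. r & ~([]<>q -> <>q), w0
2. r, w0
3. ~([]<>q -> <>q), w0
4. []<>q, w0
5. ~<>q, w0
6. <>q, w0
7. ~q, w0
8. q, w1
9. <>q, w1
10. ~q, w1
Accessibility: w0Rw0, w0Rw1, w1Rw0, w1Rw1
Branch closes: q and ~q both at w1.
Every branch closes; the branch above is one of them.

No, unsatisfiable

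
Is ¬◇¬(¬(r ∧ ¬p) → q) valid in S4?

Invalid (countermodel exists)

Tableau for the negation ◇¬(¬(r ∧ ¬p) → q):
1. ◇¬(¬(r ∧ ¬p) → q), u
2. ¬(¬(r ∧ ¬p) → q), v
3. ¬(r ∧ ¬p), v
4. ¬q, v
5. p, v
Accessibility: uRu, uRv, vRv
The negation has an open branch (countermodel exists).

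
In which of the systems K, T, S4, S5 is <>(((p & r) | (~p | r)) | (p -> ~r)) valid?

K-tableau for the negation ~<>(((p & r) | (~p | r)) | (p -> ~r)):
1. ~<>(((p & r) | (~p | r)) | (p -> ~r)), 0
Complete open branch: countermodel on a K-frame, so not valid in K.
T-tableau for the negation ~<>(((p & r) | (~p | r)) | (p -> ~r)):
1. ~<>(((p & r) | (~p | r)) | (p -> ~r)), 0
2. ~(((p & r) | (~p | r)) | (p -> ~r)), 0
3. ~((p & r) | (~p | r)), 0
4. ~(p -> ~r), 0
5. ~(p & r), 0
6. ~(~p | r), 0
7. p, 0
8. r, 0
9. ~r, 0
Accessibility: 0R0
Branch closes: r and ~r both at 0.
Every branch closes (one shown): valid in T, hence also in S4, S5 (every theorem of T is a theorem of S4 and S5).

T, S4, S5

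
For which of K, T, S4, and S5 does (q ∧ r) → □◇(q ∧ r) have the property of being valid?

S5

S4-tableau for the negation ¬((q ∧ r) → □◇(q ∧ r)):
1. ¬((q ∧ r) → □◇(q ∧ r)), u
2. q ∧ r, u   [¬→-rule on 1]
3. ¬□◇(q ∧ r), u   [¬→-rule on 1]
4. q, u   [∧-rule on 2]
5. r, u   [∧-rule on 2]
6. ¬◇(q ∧ r), v   [¬□-rule on 3: fresh world v, uRv]
7. ¬(q ∧ r), v   [¬◇-rule on 6 via vRv]
8. ¬r, v   [¬∧-rule on 7 (branches; this branch)]
Accessibility: uRu, uRv, vRv
Complete open branch: countermodel on an S4-frame, so not valid in S4, nor in K, T (the same frame is also a K-frame and a T-frame).
S5-tableau for the negation ¬((q ∧ r) → □◇(q ∧ r)):
1. ¬((q ∧ r) → □◇(q ∧ r)), u
2. q ∧ r, u   [¬→-rule on 1]
3. ¬□◇(q ∧ r), u   [¬→-rule on 1]
4. q, u   [∧-rule on 2]
5. r, u   [∧-rule on 2]
6. ¬◇(q ∧ r), v   [¬□-rule on 3: fresh world v, uRv]
7. ¬(q ∧ r), u   [¬◇-rule on 6 via vRu]
8. ¬(q ∧ r), v   [¬◇-rule on 6 via vRv]
9. ¬r, u   [¬∧-rule on 7 (branches; this branch)]
Accessibility: uRu, uRv, vRu, vRv
Branch closes: r and ¬r both at u.
Every branch closes (one shown): valid in S5.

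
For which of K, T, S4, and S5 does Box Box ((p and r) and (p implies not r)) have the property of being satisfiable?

K-tableau for the formula:
1. Box Box ((p and r) and (p implies not r)), 0
Complete open branch: satisfiable in K.
T-tableau for the formula:
1. Box Box ((p and r) and (p implies not r)), 0
2. Box ((p and r) and (p implies not r)), 0
3. (p and r) and (p implies not r), 0
4. p and r, 0
5. p implies not r, 0
6. p, 0
7. r, 0
8. not r, 0
Accessibility: 0R0
Branch closes: r and not r both at 0.
Every branch closes (one shown): unsatisfiable in T, hence also in S4, S5 (every S4/S5-frame is a T-frame).

K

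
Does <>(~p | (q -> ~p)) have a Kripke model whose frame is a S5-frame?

Satisfiable (open branch found)

1. <>(~p | (q -> ~p)), u
2. ~p | (q -> ~p), v   [<>-rule on 1: fresh world v, uRv]
3. q -> ~p, v   [|-rule on 2 (branches; this branch)]
4. ~p, v   [->-rule on 3 (branches; this branch)]
Accessibility: uRu, uRv, vRu, vRv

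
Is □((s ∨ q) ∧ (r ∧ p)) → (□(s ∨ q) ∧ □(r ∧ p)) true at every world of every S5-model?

Tableau for the negation ¬(□((s ∨ q) ∧ (r ∧ p)) → (□(s ∨ q) ∧ □(r ∧ p))):
1. ¬(□((s ∨ q) ∧ (r ∧ p)) → (□(s ∨ q) ∧ □(r ∧ p))), 0
2. □((s ∨ q) ∧ (r ∧ p)), 0   [¬→-rule on 1]
3. ¬(□(s ∨ q) ∧ □(r ∧ p)), 0   [¬→-rule on 1]
4. (s ∨ q) ∧ (r ∧ p), 0   [□-rule on 2 via 0R0]
5. s ∨ q, 0   [∧-rule on 4]
6. r ∧ p, 0   [∧-rule on 4]
7. r, 0   [∧-rule on 6]
8. p, 0   [∧-rule on 6]
9. ¬□(s ∨ q), 0   [¬∧-rule on 3 (branches; this branch)]
10. q, 0   [∨-rule on 5 (branches; this branch)]
11. ¬(s ∨ q), 1   [¬□-rule on 9: fresh world 1, 0R1]
12. ¬s, 1   [¬∨-rule on 11]
13. ¬q, 1   [¬∨-rule on 11]
14. (s ∨ q) ∧ (r ∧ p), 1   [□-rule on 2 via 0R1]
15. s ∨ q, 1   [∧-rule on 14]
16. r ∧ p, 1   [∧-rule on 14]
17. r, 1   [∧-rule on 16]
18. p, 1   [∧-rule on 16]
19. q, 1   [∨-rule on 15 (branches; this branch)]
Accessibility: 0R0, 0R1, 1R0, 1R1
Branch closes: q and ¬q both at 1.
Every branch of the negation's tableau closes; the branch above is one of them.

Yes, valid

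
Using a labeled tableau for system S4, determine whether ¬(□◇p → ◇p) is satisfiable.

1. ¬(□◇p → ◇p), u
2. □◇p, u
3. ¬◇p, u
4. ◇p, u
5. ¬p, u
6. p, v
7. ◇p, v
8. ¬p, v
Accessibility: uRu, uRv, vRv
Branch closes: p and ¬p both at v.
(One branch shown.) All branches close.

Unsatisfiable (every branch closes)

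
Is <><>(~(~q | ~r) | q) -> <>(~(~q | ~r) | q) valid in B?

Tableau for the negation ~(<><>(~(~q | ~r) | q) -> <>(~(~q | ~r) | q)):
1. ~(<><>(~(~q | ~r) | q) -> <>(~(~q | ~r) | q)), 0
2. <><>(~(~q | ~r) | q), 0
3. ~<>(~(~q | ~r) | q), 0
4. ~(~(~q | ~r) | q), 0
5. ~q | ~r, 0
6. ~q, 0
7. ~r, 0
8. <>(~(~q | ~r) | q), 1
9. ~(~(~q | ~r) | q), 1
10. ~q | ~r, 1
11. ~q, 1
12. ~r, 1
13. ~(~q | ~r) | q, 2
14. q, 2
Accessibility: 0R0, 0R1, 1R0, 1R1, 1R2, 2R1, 2R2
The negation has an open branch (countermodel exists).

Not valid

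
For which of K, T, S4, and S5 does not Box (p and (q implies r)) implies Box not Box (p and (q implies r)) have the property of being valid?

S5-tableau for the negation not (not Box (p and (q implies r)) implies Box not Box (p and (q implies r))):
1. not (not Box (p and (q implies r)) implies Box not Box (p and (q implies r))), w0
2. not Box (p and (q implies r)), w0
3. not Box not Box (p and (q implies r)), w0
4. not (p and (q implies r)), w1
5. not (q implies r), w1
6. q, w1
7. not r, w1
8. Box (p and (q implies r)), w2
9. p and (q implies r), w0
10. p, w0
11. q implies r, w0
12. p and (q implies r), w1
13. p, w1
14. q implies r, w1
15. p and (q implies r), w2
16. p, w2
17. q implies r, w2
18. r, w0
19. r, w1
Accessibility: w0Rw0, w0Rw1, w0Rw2, w1Rw0, w1Rw1, w1Rw2, w2Rw0, w2Rw1, w2Rw2
Branch closes: r and not r both at w1.
Every branch closes (one shown): valid in S5.
S4-tableau for the negation not (not Box (p and (q implies r)) implies Box not Box (p and (q implies r))):
1. not (not Box (p and (q implies r)) implies Box not Box (p and (q implies r))), w0
2. not Box (p and (q implies r)), w0
3. not Box not Box (p and (q implies r)), w0
4. not (p and (q implies r)), w1
5. not (q implies r), w1
6. q, w1
7. not r, w1
8. Box (p and (q implies r)), w2
9. p and (q implies r), w2
10. p, w2
11. q implies r, w2
12. r, w2
Accessibility: w0Rw0, w0Rw1, w0Rw2, w1Rw1, w2Rw2
Complete open branch: countermodel on an S4-frame, so not valid in S4, nor in K, T (the same frame is also a K-frame and a T-frame).

S5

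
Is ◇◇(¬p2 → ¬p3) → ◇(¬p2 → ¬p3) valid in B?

Invalid (countermodel exists)

Tableau for the negation ¬(◇◇(¬p2 → ¬p3) → ◇(¬p2 → ¬p3)):
1. ¬(◇◇(¬p2 → ¬p3) → ◇(¬p2 → ¬p3)), 0
2. ◇◇(¬p2 → ¬p3), 0   [¬→-rule on 1]
3. ¬◇(¬p2 → ¬p3), 0   [¬→-rule on 1]
4. ¬(¬p2 → ¬p3), 0   [¬◇-rule on 3 via 0R0]
5. ¬p2, 0   [¬→-rule on 4]
6. p3, 0   [¬→-rule on 4]
7. ◇(¬p2 → ¬p3), 1   [◇-rule on 2: fresh world 1, 0R1]
8. ¬(¬p2 → ¬p3), 1   [¬◇-rule on 3 via 0R1]
9. ¬p2, 1   [¬→-rule on 8]
10. p3, 1   [¬→-rule on 8]
11. ¬p2 → ¬p3, 2   [◇-rule on 7: fresh world 2, 1R2]
12. ¬p3, 2   [→-rule on 11 (branches; this branch)]
Accessibility: 0R0, 0R1, 1R0, 1R1, 1R2, 2R1, 2R2
The negation has an open branch (countermodel exists).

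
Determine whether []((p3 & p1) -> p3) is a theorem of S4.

Valid

Tableau for the negation ~[]((p3 & p1) -> p3):
1. ~[]((p3 & p1) -> p3), 0
2. ~((p3 & p1) -> p3), 1
3. p3 & p1, 1
4. ~p3, 1
5. p3, 1
6. p1, 1
Accessibility: 0R0, 0R1, 1R1
Branch closes: p3 and ~p3 both at 1.
All branches of the negation close; one closing branch shown above.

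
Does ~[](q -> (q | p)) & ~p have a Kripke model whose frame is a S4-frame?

1. ~[](q -> (q | p)) & ~p, w0
2. ~[](q -> (q | p)), w0   [&-rule on 1]
3. ~p, w0   [&-rule on 1]
4. ~(q -> (q | p)), w1   [~[]-rule on 2: fresh world w1, w0Rw1]
5. q, w1   [~->-rule on 4]
6. ~(q | p), w1   [~->-rule on 4]
7. ~q, w1   [~|-rule on 6]
8. ~p, w1   [~|-rule on 6]
Accessibility: w0Rw0, w0Rw1, w1Rw1
Branch closes: q and ~q both at w1.
(One branch shown.) All branches close.

Unsatisfiable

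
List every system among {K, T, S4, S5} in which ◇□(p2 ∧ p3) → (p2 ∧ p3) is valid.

S4-tableau for the negation ¬(◇□(p2 ∧ p3) → (p2 ∧ p3)):
1. ¬(◇□(p2 ∧ p3) → (p2 ∧ p3)), w0
2. ◇□(p2 ∧ p3), w0   [¬→-rule on 1]
3. ¬(p2 ∧ p3), w0   [¬→-rule on 1]
4. ¬p3, w0   [¬∧-rule on 3 (branches; this branch)]
5. □(p2 ∧ p3), w1   [◇-rule on 2: fresh world w1, w0Rw1]
6. p2 ∧ p3, w1   [□-rule on 5 via w1Rw1]
7. p2, w1   [∧-rule on 6]
8. p3, w1   [∧-rule on 6]
Accessibility: w0Rw0, w0Rw1, w1Rw1
Complete open branch: countermodel on an S4-frame, so not valid in S4, nor in K, T (the same frame is also a K-frame and a T-frame).
S5-tableau for the negation ¬(◇□(p2 ∧ p3) → (p2 ∧ p3)):
1. ¬(◇□(p2 ∧ p3) → (p2 ∧ p3)), w0
2. ◇□(p2 ∧ p3), w0   [¬→-rule on 1]
3. ¬(p2 ∧ p3), w0   [¬→-rule on 1]
4. ¬p3, w0   [¬∧-rule on 3 (branches; this branch)]
5. □(p2 ∧ p3), w1   [◇-rule on 2: fresh world w1, w0Rw1]
6. p2 ∧ p3, w0   [□-rule on 5 via w1Rw0]
7. p2, w0   [∧-rule on 6]
8. p3, w0   [∧-rule on 6]
Accessibility: w0Rw0, w0Rw1, w1Rw0, w1Rw1
Branch closes: p3 and ¬p3 both at w0.
Every branch closes (one shown): valid in S5.

S5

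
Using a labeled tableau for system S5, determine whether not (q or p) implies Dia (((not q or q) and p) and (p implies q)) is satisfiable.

1. not (q or p) implies Dia (((not q or q) and p) and (p implies q)), w0
2. Dia (((not q or q) and p) and (p implies q)), w0
3. ((not q or q) and p) and (p implies q), w1
4. (not q or q) and p, w1
5. p implies q, w1
6. not q or q, w1
7. p, w1
8. q, w1
Accessibility: w0Rw0, w0Rw1, w1Rw0, w1Rw1

Satisfiable (open branch found)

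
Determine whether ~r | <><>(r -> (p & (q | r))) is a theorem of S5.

Tableau for the negation ~(~r | <><>(r -> (p & (q | r)))):
1. ~(~r | <><>(r -> (p & (q | r)))), 0
2. r, 0
3. ~<><>(r -> (p & (q | r))), 0
4. ~<>(r -> (p & (q | r))), 0
5. ~(r -> (p & (q | r))), 0
6. ~(p & (q | r)), 0
7. ~p, 0
Accessibility: 0R0
The negation has an open branch (countermodel exists).

Invalid (countermodel exists)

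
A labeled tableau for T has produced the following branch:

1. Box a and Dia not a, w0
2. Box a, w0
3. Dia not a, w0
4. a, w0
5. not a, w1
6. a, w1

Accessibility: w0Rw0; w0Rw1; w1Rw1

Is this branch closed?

Both a and not a appear at w1.

Closed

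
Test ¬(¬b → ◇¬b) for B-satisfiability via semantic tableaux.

Unsatisfiable

1. ¬(¬b → ◇¬b), 0
2. ¬b, 0
3. ¬◇¬b, 0
4. b, 0
Accessibility: 0R0
Branch closes: b and ¬b both at 0.
(One branch shown.) All branches close.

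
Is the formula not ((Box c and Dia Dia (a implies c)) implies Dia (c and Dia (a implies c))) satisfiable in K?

1. not ((Box c and Dia Dia (a implies c)) implies Dia (c and Dia (a implies c))), 0
2. Box c and Dia Dia (a implies c), 0
3. not Dia (c and Dia (a implies c)), 0
4. Box c, 0
5. Dia Dia (a implies c), 0
6. Dia (a implies c), 1
7. not (c and Dia (a implies c)), 1
8. c, 1
9. not Dia (a implies c), 1
10. a implies c, 2
11. not (a implies c), 2
12. a, 2
13. not c, 2
14. c, 2
Accessibility: 0R1, 1R2
Branch closes: c and not c both at 2.
(One branch shown.) All branches close.

No, unsatisfiable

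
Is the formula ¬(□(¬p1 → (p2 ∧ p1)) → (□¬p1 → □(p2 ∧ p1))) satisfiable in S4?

No, unsatisfiable

1. ¬(□(¬p1 → (p2 ∧ p1)) → (□¬p1 → □(p2 ∧ p1))), 0
2. □(¬p1 → (p2 ∧ p1)), 0   [¬→-rule on 1]
3. ¬(□¬p1 → □(p2 ∧ p1)), 0   [¬→-rule on 1]
4. □¬p1, 0   [¬→-rule on 3]
5. ¬□(p2 ∧ p1), 0   [¬→-rule on 3]
6. ¬p1 → (p2 ∧ p1), 0   [□-rule on 2 via 0R0]
7. ¬p1, 0   [□-rule on 4 via 0R0]
8. p2 ∧ p1, 0   [→-rule on 6 (branches; this branch)]
9. p2, 0   [∧-rule on 8]
10. p1, 0   [∧-rule on 8]
Accessibility: 0R0
Branch closes: p1 and ¬p1 both at 0.
All branches of the tableau close; one closing branch shown above.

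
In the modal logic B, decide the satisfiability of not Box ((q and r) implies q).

1. not Box ((q and r) implies q), 0
2. not ((q and r) implies q), 1
3. q and r, 1
4. not q, 1
5. q, 1
6. r, 1
Accessibility: 0R0, 0R1, 1R0, 1R1
Branch closes: q and not q both at 1.
Every branch closes; the branch above is one of them.

Unsatisfiable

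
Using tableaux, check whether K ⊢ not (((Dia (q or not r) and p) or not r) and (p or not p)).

Invalid (countermodel exists)

Tableau for the negation ((Dia (q or not r) and p) or not r) and (p or not p):
1. ((Dia (q or not r) and p) or not r) and (p or not p), 0
2. (Dia (q or not r) and p) or not r, 0
3. p or not p, 0
4. not r, 0
5. not p, 0
The negation has an open branch (countermodel exists).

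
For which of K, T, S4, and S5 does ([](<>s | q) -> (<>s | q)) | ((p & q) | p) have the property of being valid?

K-tableau for the negation ~(([](<>s | q) -> (<>s | q)) | ((p & q) | p)):
1. ~(([](<>s | q) -> (<>s | q)) | ((p & q) | p)), 0
2. ~([](<>s | q) -> (<>s | q)), 0
3. ~((p & q) | p), 0
4. [](<>s | q), 0
5. ~(<>s | q), 0
6. ~(p & q), 0
7. ~p, 0
8. ~<>s, 0
9. ~q, 0
Complete open branch: countermodel on a K-frame, so not valid in K.
T-tableau for the negation ~(([](<>s | q) -> (<>s | q)) | ((p & q) | p)):
1. ~(([](<>s | q) -> (<>s | q)) | ((p & q) | p)), 0
2. ~([](<>s | q) -> (<>s | q)), 0
3. ~((p & q) | p), 0
4. [](<>s | q), 0
5. ~(<>s | q), 0
6. ~(p & q), 0
7. ~p, 0
8. ~<>s, 0
9. ~q, 0
10. <>s | q, 0
11. ~s, 0
12. <>s, 0
13. s, 1
14. <>s | q, 1
15. ~s, 1
Accessibility: 0R0, 0R1, 1R1
Branch closes: s and ~s both at 1.
Every branch closes (one shown): valid in T, hence also in S4, S5 (every theorem of T is a theorem of S4 and S5).

T, S4, S5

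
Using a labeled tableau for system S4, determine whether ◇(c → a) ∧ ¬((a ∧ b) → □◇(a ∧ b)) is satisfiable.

Satisfiable

1. ◇(c → a) ∧ ¬((a ∧ b) → □◇(a ∧ b)), w0
2. ◇(c → a), w0
3. ¬((a ∧ b) → □◇(a ∧ b)), w0
4. a ∧ b, w0
5. ¬□◇(a ∧ b), w0
6. a, w0
7. b, w0
8. c → a, w1
9. a, w1
10. ¬◇(a ∧ b), w2
11. ¬(a ∧ b), w2
12. ¬b, w2
Accessibility: w0Rw0, w0Rw1, w0Rw2, w1Rw1, w2Rw2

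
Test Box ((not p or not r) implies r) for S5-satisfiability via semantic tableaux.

Satisfiable (open branch found)

1. Box ((not p or not r) implies r), w0
2. (not p or not r) implies r, w0   [Box-rule on 1 via w0Rw0]
3. r, w0   [implies-rule on 2 (branches; this branch)]
Accessibility: w0Rw0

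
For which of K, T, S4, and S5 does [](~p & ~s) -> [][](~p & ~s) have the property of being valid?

S4, S5

T-tableau for the negation ~([](~p & ~s) -> [][](~p & ~s)):
1. ~([](~p & ~s) -> [][](~p & ~s)), 0
2. [](~p & ~s), 0
3. ~[][](~p & ~s), 0
4. ~p & ~s, 0
5. ~p, 0
6. ~s, 0
7. ~[](~p & ~s), 1
8. ~p & ~s, 1
9. ~p, 1
10. ~s, 1
11. ~(~p & ~s), 2
12. s, 2
Accessibility: 0R0, 0R1, 1R1, 1R2, 2R2
Complete open branch: countermodel on a T-frame, so not valid in T, nor in K (the same frame is also a K-frame).
S4-tableau for the negation ~([](~p & ~s) -> [][](~p & ~s)):
1. ~([](~p & ~s) -> [][](~p & ~s)), 0
2. [](~p & ~s), 0
3. ~[][](~p & ~s), 0
4. ~p & ~s, 0
5. ~p, 0
6. ~s, 0
7. ~[](~p & ~s), 1
8. ~p & ~s, 1
9. ~p, 1
10. ~s, 1
11. ~(~p & ~s), 2
12. ~p & ~s, 2
13. ~p, 2
14. ~s, 2
15. s, 2
Accessibility: 0R0, 0R1, 0R2, 1R1, 1R2, 2R2
Branch closes: s and ~s both at 2.
Every branch closes (one shown): valid in S4, hence also in S5 (every theorem of S4 is a theorem of S5).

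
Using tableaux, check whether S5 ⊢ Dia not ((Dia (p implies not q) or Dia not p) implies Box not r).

Tableau for the negation not Dia not ((Dia (p implies not q) or Dia not p) implies Box not r):
1. not Dia not ((Dia (p implies not q) or Dia not p) implies Box not r), w0
2. (Dia (p implies not q) or Dia not p) implies Box not r, w0   [neg-Dia-rule on 1 via w0Rw0]
3. Box not r, w0   [implies-rule on 2 (branches; this branch)]
4. not r, w0   [Box-rule on 3 via w0Rw0]
Accessibility: w0Rw0
The negation has an open branch (countermodel exists).

Not valid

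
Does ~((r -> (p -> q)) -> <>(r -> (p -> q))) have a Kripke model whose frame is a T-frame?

Unsatisfiable (every branch closes)

1. ~((r -> (p -> q)) -> <>(r -> (p -> q))), w0
2. r -> (p -> q), w0   [~->-rule on 1]
3. ~<>(r -> (p -> q)), w0   [~->-rule on 1]
4. ~(r -> (p -> q)), w0   [~<>-rule on 3 via w0Rw0]
5. r, w0   [~->-rule on 4]
6. ~(p -> q), w0   [~->-rule on 4]
7. p, w0   [~->-rule on 6]
8. ~q, w0   [~->-rule on 6]
9. p -> q, w0   [->-rule on 2 (branches; this branch)]
10. q, w0   [->-rule on 9 (branches; this branch)]
Accessibility: w0Rw0
Branch closes: q and ~q both at w0.
(One branch shown.) All branches close.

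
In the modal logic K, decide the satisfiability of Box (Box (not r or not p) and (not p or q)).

1. Box (Box (not r or not p) and (not p or q)), w0

Satisfiable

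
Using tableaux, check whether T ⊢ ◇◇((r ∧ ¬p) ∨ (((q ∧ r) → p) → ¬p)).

Tableau for the negation ¬◇◇((r ∧ ¬p) ∨ (((q ∧ r) → p) → ¬p)):
1. ¬◇◇((r ∧ ¬p) ∨ (((q ∧ r) → p) → ¬p)), u
2. ¬◇((r ∧ ¬p) ∨ (((q ∧ r) → p) → ¬p)), u
3. ¬((r ∧ ¬p) ∨ (((q ∧ r) → p) → ¬p)), u
4. ¬(r ∧ ¬p), u
5. ¬(((q ∧ r) → p) → ¬p), u
6. (q ∧ r) → p, u
7. p, u
Accessibility: uRu
The negation has an open branch (countermodel exists).

No, not valid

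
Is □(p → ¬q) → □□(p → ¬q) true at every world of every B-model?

Invalid (countermodel exists)

Tableau for the negation ¬(□(p → ¬q) → □□(p → ¬q)):
1. ¬(□(p → ¬q) → □□(p → ¬q)), u
2. □(p → ¬q), u
3. ¬□□(p → ¬q), u
4. p → ¬q, u
5. ¬q, u
6. ¬□(p → ¬q), v
7. p → ¬q, v
8. ¬q, v
9. ¬(p → ¬q), w
10. p, w
11. q, w
Accessibility: uRu, uRv, vRu, vRv, vRw, wRv, wRw
The negation has an open branch (countermodel exists).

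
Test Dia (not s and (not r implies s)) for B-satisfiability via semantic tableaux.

Satisfiable

1. Dia (not s and (not r implies s)), 0
2. not s and (not r implies s), 1
3. not s, 1
4. not r implies s, 1
5. r, 1
Accessibility: 0R0, 0R1, 1R0, 1R1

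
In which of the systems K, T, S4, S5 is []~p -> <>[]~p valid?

T, S4, S5

T-tableau for the negation ~([]~p -> <>[]~p):
1. ~([]~p -> <>[]~p), w0
2. []~p, w0
3. ~<>[]~p, w0
4. ~p, w0
5. ~[]~p, w0
6. p, w1
7. ~p, w1
Accessibility: w0Rw0, w0Rw1, w1Rw1
Branch closes: p and ~p both at w1.
Every branch closes (one shown): valid in T, hence also in S4, S5 (every theorem of T is a theorem of S4 and S5).
K-tableau for the negation ~([]~p -> <>[]~p):
1. ~([]~p -> <>[]~p), w0
2. []~p, w0
3. ~<>[]~p, w0
Complete open branch: countermodel on a K-frame, so not valid in K.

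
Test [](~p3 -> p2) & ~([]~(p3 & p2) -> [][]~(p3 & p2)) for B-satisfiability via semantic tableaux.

1. [](~p3 -> p2) & ~([]~(p3 & p2) -> [][]~(p3 & p2)), w0
2. [](~p3 -> p2), w0
3. ~([]~(p3 & p2) -> [][]~(p3 & p2)), w0
4. []~(p3 & p2), w0
5. ~[][]~(p3 & p2), w0
6. ~p3 -> p2, w0
7. ~(p3 & p2), w0
8. p2, w0
9. ~p3, w0
10. ~[]~(p3 & p2), w1
11. ~p3 -> p2, w1
12. ~(p3 & p2), w1
13. p2, w1
14. ~p3, w1
15. p3 & p2, w2
16. p3, w2
17. p2, w2
Accessibility: w0Rw0, w0Rw1, w1Rw0, w1Rw1, w1Rw2, w2Rw1, w2Rw2

Satisfiable (open branch found)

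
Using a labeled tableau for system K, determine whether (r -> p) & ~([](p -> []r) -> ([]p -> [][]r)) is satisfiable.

Unsatisfiable

1. (r -> p) & ~([](p -> []r) -> ([]p -> [][]r)), u
2. r -> p, u
3. ~([](p -> []r) -> ([]p -> [][]r)), u
4. [](p -> []r), u
5. ~([]p -> [][]r), u
6. []p, u
7. ~[][]r, u
8. p, u
9. ~[]r, v
10. p -> []r, v
11. p, v
12. []r, v
13. ~r, w
14. r, w
Accessibility: uRv, vRw
Branch closes: r and ~r both at w.
Every branch closes; the branch above is one of them.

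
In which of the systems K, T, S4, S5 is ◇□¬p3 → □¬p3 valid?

S4-tableau for the negation ¬(◇□¬p3 → □¬p3):
1. ¬(◇□¬p3 → □¬p3), w0
2. ◇□¬p3, w0   [¬→-rule on 1]
3. ¬□¬p3, w0   [¬→-rule on 1]
4. □¬p3, w1   [◇-rule on 2: fresh world w1, w0Rw1]
5. ¬p3, w1   [□-rule on 4 via w1Rw1]
6. p3, w2   [¬□-rule on 3: fresh world w2, w0Rw2]
Accessibility: w0Rw0, w0Rw1, w0Rw2, w1Rw1, w2Rw2
Complete open branch: countermodel on an S4-frame, so not valid in S4, nor in K, T (the same frame is also a K-frame and a T-frame).
S5-tableau for the negation ¬(◇□¬p3 → □¬p3):
1. ¬(◇□¬p3 → □¬p3), w0
2. ◇□¬p3, w0   [¬→-rule on 1]
3. ¬□¬p3, w0   [¬→-rule on 1]
4. □¬p3, w1   [◇-rule on 2: fresh world w1, w0Rw1]
5. ¬p3, w0   [□-rule on 4 via w1Rw0]
6. ¬p3, w1   [□-rule on 4 via w1Rw1]
7. p3, w2   [¬□-rule on 3: fresh world w2, w0Rw2]
8. ¬p3, w2   [□-rule on 4 via w1Rw2]
Accessibility: w0Rw0, w0Rw1, w0Rw2, w1Rw0, w1Rw1, w1Rw2, w2Rw0, w2Rw1, w2Rw2
Branch closes: p3 and ¬p3 both at w2.
Every branch closes (one shown): valid in S5.

S5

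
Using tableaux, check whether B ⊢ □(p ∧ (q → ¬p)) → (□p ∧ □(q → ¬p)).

Valid

Tableau for the negation ¬(□(p ∧ (q → ¬p)) → (□p ∧ □(q → ¬p))):
1. ¬(□(p ∧ (q → ¬p)) → (□p ∧ □(q → ¬p))), w0
2. □(p ∧ (q → ¬p)), w0
3. ¬(□p ∧ □(q → ¬p)), w0
4. p ∧ (q → ¬p), w0
5. p, w0
6. q → ¬p, w0
7. ¬□(q → ¬p), w0
8. ¬q, w0
9. ¬(q → ¬p), w1
10. q, w1
11. p, w1
12. p ∧ (q → ¬p), w1
13. q → ¬p, w1
14. ¬p, w1
Accessibility: w0Rw0, w0Rw1, w1Rw0, w1Rw1
Branch closes: p and ¬p both at w1.
Every branch of the negation's tableau closes; the branch above is one of them.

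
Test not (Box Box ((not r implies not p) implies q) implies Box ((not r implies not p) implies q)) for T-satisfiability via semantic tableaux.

Unsatisfiable

1. not (Box Box ((not r implies not p) implies q) implies Box ((not r implies not p) implies q)), u
2. Box Box ((not r implies not p) implies q), u   [neg-implies-rule on 1]
3. not Box ((not r implies not p) implies q), u   [neg-implies-rule on 1]
4. Box ((not r implies not p) implies q), u   [Box-rule on 2 via uRu]
5. (not r implies not p) implies q, u   [Box-rule on 4 via uRu]
6. not (not r implies not p), u   [implies-rule on 5 (branches; this branch)]
7. not r, u   [neg-implies-rule on 6]
8. p, u   [neg-implies-rule on 6]
9. not ((not r implies not p) implies q), v   [neg-Box-rule on 3: fresh world v, uRv]
10. not r implies not p, v   [neg-implies-rule on 9]
11. not q, v   [neg-implies-rule on 9]
12. Box ((not r implies not p) implies q), v   [Box-rule on 2 via uRv]
13. (not r implies not p) implies q, v   [Box-rule on 4 via uRv]
14. not p, v   [implies-rule on 10 (branches; this branch)]
15. not (not r implies not p), v   [implies-rule on 13 (branches; this branch)]
16. not r, v   [neg-implies-rule on 15]
17. p, v   [neg-implies-rule on 15]
Accessibility: uRu, uRv, vRv
Branch closes: p and not p both at v.
(One branch shown.) All branches close.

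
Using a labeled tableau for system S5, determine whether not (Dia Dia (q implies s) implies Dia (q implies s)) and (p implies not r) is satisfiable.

Unsatisfiable (every branch closes)

1. not (Dia Dia (q implies s) implies Dia (q implies s)) and (p implies not r), u
2. not (Dia Dia (q implies s) implies Dia (q implies s)), u   [and-rule on 1]
3. p implies not r, u   [and-rule on 1]
4. Dia Dia (q implies s), u   [neg-implies-rule on 2]
5. not Dia (q implies s), u   [neg-implies-rule on 2]
6. not (q implies s), u   [neg-Dia-rule on 5 via uRu]
7. q, u   [neg-implies-rule on 6]
8. not s, u   [neg-implies-rule on 6]
9. not r, u   [implies-rule on 3 (branches; this branch)]
10. Dia (q implies s), v   [Dia-rule on 4: fresh world v, uRv]
11. not (q implies s), v   [neg-Dia-rule on 5 via uRv]
12. q, v   [neg-implies-rule on 11]
13. not s, v   [neg-implies-rule on 11]
14. q implies s, w   [Dia-rule on 10: fresh world w, vRw]
15. not (q implies s), w   [neg-Dia-rule on 5 via uRw]
16. q, w   [neg-implies-rule on 15]
17. not s, w   [neg-implies-rule on 15]
18. s, w   [implies-rule on 14 (branches; this branch)]
Accessibility: uRu, uRv, uRw, vRu, vRv, vRw, wRu, wRv, wRw
Branch closes: s and not s both at w.
(One branch shown.) All branches close.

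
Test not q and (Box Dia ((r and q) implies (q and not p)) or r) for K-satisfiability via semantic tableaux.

Yes, satisfiable

1. not q and (Box Dia ((r and q) implies (q and not p)) or r), 0
2. not q, 0
3. Box Dia ((r and q) implies (q and not p)) or r, 0
4. r, 0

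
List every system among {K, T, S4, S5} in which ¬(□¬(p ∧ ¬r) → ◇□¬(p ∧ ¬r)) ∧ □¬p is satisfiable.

K

K-tableau for the formula:
1. ¬(□¬(p ∧ ¬r) → ◇□¬(p ∧ ¬r)) ∧ □¬p, u
2. ¬(□¬(p ∧ ¬r) → ◇□¬(p ∧ ¬r)), u   [∧-rule on 1]
3. □¬p, u   [∧-rule on 1]
4. □¬(p ∧ ¬r), u   [¬→-rule on 2]
5. ¬◇□¬(p ∧ ¬r), u   [¬→-rule on 2]
Complete open branch: satisfiable in K.
T-tableau for the formula:
1. ¬(□¬(p ∧ ¬r) → ◇□¬(p ∧ ¬r)) ∧ □¬p, u
2. ¬(□¬(p ∧ ¬r) → ◇□¬(p ∧ ¬r)), u   [∧-rule on 1]
3. □¬p, u   [∧-rule on 1]
4. □¬(p ∧ ¬r), u   [¬→-rule on 2]
5. ¬◇□¬(p ∧ ¬r), u   [¬→-rule on 2]
6. ¬p, u   [□-rule on 3 via uRu]
7. ¬(p ∧ ¬r), u   [□-rule on 4 via uRu]
8. ¬□¬(p ∧ ¬r), u   [¬◇-rule on 5 via uRu]
9. r, u   [¬∧-rule on 7 (branches; this branch)]
10. p ∧ ¬r, v   [¬□-rule on 8: fresh world v, uRv]
11. p, v   [∧-rule on 10]
12. ¬r, v   [∧-rule on 10]
13. ¬p, v   [□-rule on 3 via uRv]
Accessibility: uRu, uRv, vRv
Branch closes: p and ¬p both at v.
Every branch closes (one shown): unsatisfiable in T, hence also in S4, S5 (every S4/S5-frame is a T-frame).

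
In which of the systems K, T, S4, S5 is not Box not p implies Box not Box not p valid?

S5-tableau for the negation not (not Box not p implies Box not Box not p):
1. not (not Box not p implies Box not Box not p), w0
2. not Box not p, w0
3. not Box not Box not p, w0
4. p, w1
5. Box not p, w2
6. not p, w0
7. not p, w1
Accessibility: w0Rw0, w0Rw1, w0Rw2, w1Rw0, w1Rw1, w1Rw2, w2Rw0, w2Rw1, w2Rw2
Branch closes: p and not p both at w1.
Every branch closes (one shown): valid in S5.
S4-tableau for the negation not (not Box not p implies Box not Box not p):
1. not (not Box not p implies Box not Box not p), w0
2. not Box not p, w0
3. not Box not Box not p, w0
4. p, w1
5. Box not p, w2
6. not p, w2
Accessibility: w0Rw0, w0Rw1, w0Rw2, w1Rw1, w2Rw2
Complete open branch: countermodel on an S4-frame, so not valid in S4, nor in K, T (the same frame is also a K-frame and a T-frame).

S5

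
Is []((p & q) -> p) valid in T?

Tableau for the negation ~[]((p & q) -> p):
1. ~[]((p & q) -> p), 0
2. ~((p & q) -> p), 1
3. p & q, 1
4. ~p, 1
5. p, 1
6. q, 1
Accessibility: 0R0, 0R1, 1R1
Branch closes: p and ~p both at 1.
Every branch of the negation's tableau closes; the branch above is one of them.

Valid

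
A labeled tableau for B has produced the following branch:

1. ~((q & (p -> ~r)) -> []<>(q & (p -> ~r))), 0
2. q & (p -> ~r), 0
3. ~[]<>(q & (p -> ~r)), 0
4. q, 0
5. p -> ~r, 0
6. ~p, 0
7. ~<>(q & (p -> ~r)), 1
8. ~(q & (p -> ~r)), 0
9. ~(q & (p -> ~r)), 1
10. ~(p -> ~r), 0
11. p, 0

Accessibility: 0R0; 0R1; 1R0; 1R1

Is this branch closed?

Both p and ~p appear at 0.

Yes, closed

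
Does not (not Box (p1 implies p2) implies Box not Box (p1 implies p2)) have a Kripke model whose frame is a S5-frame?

1. not (not Box (p1 implies p2) implies Box not Box (p1 implies p2)), w0
2. not Box (p1 implies p2), w0
3. not Box not Box (p1 implies p2), w0
4. not (p1 implies p2), w1
5. p1, w1
6. not p2, w1
7. Box (p1 implies p2), w2
8. p1 implies p2, w0
9. p1 implies p2, w1
10. p1 implies p2, w2
11. p2, w0
12. p2, w1
Accessibility: w0Rw0, w0Rw1, w0Rw2, w1Rw0, w1Rw1, w1Rw2, w2Rw0, w2Rw1, w2Rw2
Branch closes: p2 and not p2 both at w1.
All branches of the tableau close; one closing branch shown above.

Unsatisfiable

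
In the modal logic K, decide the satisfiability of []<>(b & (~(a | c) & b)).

Yes, satisfiable

1. []<>(b & (~(a | c) & b)), 0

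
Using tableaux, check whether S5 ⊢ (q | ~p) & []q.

No, not valid

Tableau for the negation ~((q | ~p) & []q):
1. ~((q | ~p) & []q), 0
2. ~[]q, 0
3. ~q, 1
Accessibility: 0R0, 0R1, 1R0, 1R1
The negation has an open branch (countermodel exists).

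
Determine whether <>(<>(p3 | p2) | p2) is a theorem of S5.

No, not valid

Tableau for the negation ~<>(<>(p3 | p2) | p2):
1. ~<>(<>(p3 | p2) | p2), 0
2. ~(<>(p3 | p2) | p2), 0
3. ~<>(p3 | p2), 0
4. ~p2, 0
5. ~(p3 | p2), 0
6. ~p3, 0
Accessibility: 0R0
The negation has an open branch (countermodel exists).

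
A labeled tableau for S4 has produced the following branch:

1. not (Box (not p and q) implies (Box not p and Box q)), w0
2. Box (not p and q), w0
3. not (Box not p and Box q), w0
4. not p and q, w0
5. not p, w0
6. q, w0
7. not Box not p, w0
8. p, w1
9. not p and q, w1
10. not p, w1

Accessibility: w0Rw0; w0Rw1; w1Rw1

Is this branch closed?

Both p and not p appear at w1.

Closed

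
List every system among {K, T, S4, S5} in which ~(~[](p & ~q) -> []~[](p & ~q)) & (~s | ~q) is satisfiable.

K, T, S4

S5-tableau for the formula:
1. ~(~[](p & ~q) -> []~[](p & ~q)) & (~s | ~q), 0
2. ~(~[](p & ~q) -> []~[](p & ~q)), 0
3. ~s | ~q, 0
4. ~[](p & ~q), 0
5. ~[]~[](p & ~q), 0
6. ~q, 0
7. ~(p & ~q), 1
8. q, 1
9. [](p & ~q), 2
10. p & ~q, 0
11. p, 0
12. p & ~q, 1
13. p, 1
14. ~q, 1
Accessibility: 0R0, 0R1, 0R2, 1R0, 1R1, 1R2, 2R0, 2R1, 2R2
Branch closes: q and ~q both at 1.
Every branch closes (one shown): unsatisfiable in S5.
S4-tableau for the formula:
1. ~(~[](p & ~q) -> []~[](p & ~q)) & (~s | ~q), 0
2. ~(~[](p & ~q) -> []~[](p & ~q)), 0
3. ~s | ~q, 0
4. ~[](p & ~q), 0
5. ~[]~[](p & ~q), 0
6. ~q, 0
7. ~(p & ~q), 1
8. q, 1
9. [](p & ~q), 2
10. p & ~q, 2
11. p, 2
12. ~q, 2
Accessibility: 0R0, 0R1, 0R2, 1R1, 2R2
Complete open branch: satisfiable in S4, hence also in K, T (this S4-model is also a K-model and a T-model).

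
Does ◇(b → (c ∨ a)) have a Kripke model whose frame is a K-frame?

1. ◇(b → (c ∨ a)), w0
2. b → (c ∨ a), w1
3. c ∨ a, w1
4. a, w1
Accessibility: w0Rw1

Yes, satisfiable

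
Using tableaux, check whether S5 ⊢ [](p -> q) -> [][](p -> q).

Tableau for the negation ~([](p -> q) -> [][](p -> q)):
1. ~([](p -> q) -> [][](p -> q)), w0
2. [](p -> q), w0   [~->-rule on 1]
3. ~[][](p -> q), w0   [~->-rule on 1]
4. p -> q, w0   [[]-rule on 2 via w0Rw0]
5. q, w0   [->-rule on 4 (branches; this branch)]
6. ~[](p -> q), w1   [~[]-rule on 3: fresh world w1, w0Rw1]
7. p -> q, w1   [[]-rule on 2 via w0Rw1]
8. q, w1   [->-rule on 7 (branches; this branch)]
9. ~(p -> q), w2   [~[]-rule on 6: fresh world w2, w1Rw2]
10. p, w2   [~->-rule on 9]
11. ~q, w2   [~->-rule on 9]
12. p -> q, w2   [[]-rule on 2 via w0Rw2]
13. q, w2   [->-rule on 12 (branches; this branch)]
Accessibility: w0Rw0, w0Rw1, w0Rw2, w1Rw0, w1Rw1, w1Rw2, w2Rw0, w2Rw1, w2Rw2
Branch closes: q and ~q both at w2.
All branches of the negation close; one closing branch shown above.

Valid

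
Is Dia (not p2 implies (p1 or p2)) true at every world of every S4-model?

Tableau for the negation not Dia (not p2 implies (p1 or p2)):
1. not Dia (not p2 implies (p1 or p2)), u
2. not (not p2 implies (p1 or p2)), u
3. not p2, u
4. not (p1 or p2), u
5. not p1, u
Accessibility: uRu
The negation has an open branch (countermodel exists).

No, not valid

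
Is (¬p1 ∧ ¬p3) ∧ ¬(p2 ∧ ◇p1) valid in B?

Tableau for the negation ¬((¬p1 ∧ ¬p3) ∧ ¬(p2 ∧ ◇p1)):
1. ¬((¬p1 ∧ ¬p3) ∧ ¬(p2 ∧ ◇p1)), w0
2. p2 ∧ ◇p1, w0   [¬∧-rule on 1 (branches; this branch)]
3. p2, w0   [∧-rule on 2]
4. ◇p1, w0   [∧-rule on 2]
5. p1, w1   [◇-rule on 4: fresh world w1, w0Rw1]
Accessibility: w0Rw0, w0Rw1, w1Rw0, w1Rw1
The negation has an open branch (countermodel exists).

No, not valid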